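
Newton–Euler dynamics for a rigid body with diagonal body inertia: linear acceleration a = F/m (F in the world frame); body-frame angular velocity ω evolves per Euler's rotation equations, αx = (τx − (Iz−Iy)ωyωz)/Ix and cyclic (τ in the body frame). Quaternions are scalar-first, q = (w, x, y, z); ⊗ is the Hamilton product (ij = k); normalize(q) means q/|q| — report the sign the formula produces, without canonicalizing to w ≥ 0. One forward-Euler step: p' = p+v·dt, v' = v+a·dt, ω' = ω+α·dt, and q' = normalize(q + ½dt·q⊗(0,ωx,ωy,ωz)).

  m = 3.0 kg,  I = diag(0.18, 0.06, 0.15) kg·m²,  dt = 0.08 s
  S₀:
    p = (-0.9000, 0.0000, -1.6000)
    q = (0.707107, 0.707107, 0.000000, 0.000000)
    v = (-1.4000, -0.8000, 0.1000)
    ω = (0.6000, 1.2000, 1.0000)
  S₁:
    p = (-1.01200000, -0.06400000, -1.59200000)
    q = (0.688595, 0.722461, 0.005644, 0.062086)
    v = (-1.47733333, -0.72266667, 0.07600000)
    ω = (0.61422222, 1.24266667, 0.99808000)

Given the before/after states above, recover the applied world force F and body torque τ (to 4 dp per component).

F = (-2.9000, 2.9000, -0.9000)
τ = (0.1400, 0.0500, -0.0900)

rate change Δω = (0.01422222, 0.04266667, -0.00192000)
ω₀×(Iω₀) = (0.1080, 0.0180, -0.0864)
τ = I·(Δω/dt) + ω₀×(Iω₀) = (0.1400, 0.0500, -0.0900)
v₁ − v₀ = (-0.07733333, 0.07733333, -0.02400000)
applied force F = (-2.9000, 2.9000, -0.9000)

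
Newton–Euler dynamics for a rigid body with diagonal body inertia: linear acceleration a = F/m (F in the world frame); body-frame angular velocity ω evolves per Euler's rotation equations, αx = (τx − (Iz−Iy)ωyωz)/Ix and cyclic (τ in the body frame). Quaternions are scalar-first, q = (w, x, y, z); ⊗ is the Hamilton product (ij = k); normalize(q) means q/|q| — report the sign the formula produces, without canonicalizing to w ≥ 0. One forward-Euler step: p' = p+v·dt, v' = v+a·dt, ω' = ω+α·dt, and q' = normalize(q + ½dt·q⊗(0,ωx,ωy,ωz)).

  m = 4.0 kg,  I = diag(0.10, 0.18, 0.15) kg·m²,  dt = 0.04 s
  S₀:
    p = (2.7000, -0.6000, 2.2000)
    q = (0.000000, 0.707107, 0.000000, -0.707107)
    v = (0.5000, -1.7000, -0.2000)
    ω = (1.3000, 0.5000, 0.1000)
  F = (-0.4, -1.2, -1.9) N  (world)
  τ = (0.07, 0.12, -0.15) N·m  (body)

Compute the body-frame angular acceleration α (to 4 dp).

ω×(Iω) gyroscopic = (-0.0015, -0.0065, 0.0520)
(τ − ω×Iω)/I = (0.7150, 0.7028, -1.3467)

α = (0.7150, 0.7028, -1.3467)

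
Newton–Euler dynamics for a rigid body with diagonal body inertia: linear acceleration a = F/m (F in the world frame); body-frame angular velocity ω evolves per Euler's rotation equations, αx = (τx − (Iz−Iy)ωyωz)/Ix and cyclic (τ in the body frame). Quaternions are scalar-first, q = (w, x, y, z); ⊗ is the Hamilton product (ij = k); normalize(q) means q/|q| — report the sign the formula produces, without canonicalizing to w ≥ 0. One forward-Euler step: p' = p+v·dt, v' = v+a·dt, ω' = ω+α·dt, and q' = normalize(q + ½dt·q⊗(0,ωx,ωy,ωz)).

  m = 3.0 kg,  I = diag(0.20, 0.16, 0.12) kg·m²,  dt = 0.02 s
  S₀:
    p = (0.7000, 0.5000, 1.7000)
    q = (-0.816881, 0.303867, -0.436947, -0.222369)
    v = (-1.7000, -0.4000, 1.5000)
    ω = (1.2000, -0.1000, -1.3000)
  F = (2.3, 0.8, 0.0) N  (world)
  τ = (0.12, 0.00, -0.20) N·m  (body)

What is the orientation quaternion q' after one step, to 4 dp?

2q̇ = q⊗(0,ω) = (-0.6974148, -0.4344630, 0.2098724, 1.5558950)
q' = normalize(q + ½dt·q⊗(0,ω)) = (-0.8237, 0.2995, -0.4348, -0.2068)

q' = (-0.8237, 0.2995, -0.4348, -0.2068)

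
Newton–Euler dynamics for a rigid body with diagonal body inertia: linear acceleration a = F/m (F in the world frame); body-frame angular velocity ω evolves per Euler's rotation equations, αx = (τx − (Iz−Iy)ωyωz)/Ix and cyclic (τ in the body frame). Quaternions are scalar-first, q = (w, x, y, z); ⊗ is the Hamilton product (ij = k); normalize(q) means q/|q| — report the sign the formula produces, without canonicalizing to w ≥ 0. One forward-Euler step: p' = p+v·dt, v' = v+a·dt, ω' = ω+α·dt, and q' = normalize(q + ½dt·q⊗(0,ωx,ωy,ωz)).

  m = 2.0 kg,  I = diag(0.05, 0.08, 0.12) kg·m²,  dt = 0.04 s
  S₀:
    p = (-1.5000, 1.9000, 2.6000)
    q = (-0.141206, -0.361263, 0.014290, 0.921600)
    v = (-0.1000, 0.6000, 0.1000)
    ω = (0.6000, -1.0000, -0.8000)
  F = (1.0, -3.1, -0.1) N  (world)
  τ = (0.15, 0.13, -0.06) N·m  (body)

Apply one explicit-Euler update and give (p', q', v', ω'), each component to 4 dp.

p' = (-1.5040, 1.9240, 2.6040)
q' = (-0.1218, -0.3446, 0.0224, 0.9305)
v' = (-0.0800, 0.5380, 0.0980)
ω' = (0.6944, -0.9518, -0.8140)

linear accel F/m = (0.5000, -1.5500, -0.0500)
new position p' = (-1.5040, 1.9240, 2.6040)
v + (F/m)dt = (-0.0800, 0.5380, 0.0980)
angular accel α = (2.3600, 1.2050, -0.3500)
new body rate ω' = (0.6944, -0.9518, -0.8140)
Hamilton product q⊗(0,ω) = (0.9683278, 0.8254444, 0.4051556, 0.4656538)
q + ½dt·q⊗(0,ω), renormalized = (-0.1218, -0.3446, 0.0224, 0.9305)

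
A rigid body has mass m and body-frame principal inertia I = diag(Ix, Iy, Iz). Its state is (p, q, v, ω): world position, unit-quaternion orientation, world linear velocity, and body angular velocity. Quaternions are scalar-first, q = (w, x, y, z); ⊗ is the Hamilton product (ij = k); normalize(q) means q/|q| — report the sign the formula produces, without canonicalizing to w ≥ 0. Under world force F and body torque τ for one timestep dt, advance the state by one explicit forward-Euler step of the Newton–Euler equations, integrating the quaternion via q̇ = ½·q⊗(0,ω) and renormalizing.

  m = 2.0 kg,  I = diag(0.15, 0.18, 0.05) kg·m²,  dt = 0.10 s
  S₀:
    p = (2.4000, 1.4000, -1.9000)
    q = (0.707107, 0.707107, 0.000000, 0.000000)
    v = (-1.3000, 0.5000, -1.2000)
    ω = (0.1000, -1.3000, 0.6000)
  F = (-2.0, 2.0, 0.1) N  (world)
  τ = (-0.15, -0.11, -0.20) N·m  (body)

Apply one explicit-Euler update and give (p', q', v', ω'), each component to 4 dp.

a = (-1.0000, 1.0000, 0.0500)
new position p' = (2.2700, 1.4500, -2.0200)
v' = v + a·dt = (-1.4000, 0.6000, -1.1950)
angular accel α = (-1.6760, -0.6444, -3.9220)
ω + α·dt = (-0.0676, -1.3644, 0.2078)
2q̇ = q⊗(0,ω) = (-0.0707107, 0.0707107, -1.3435033, -0.4949749)
q' = normalize(q + ½dt·q⊗(0,ω)) = (0.7018, 0.7088, -0.0670, -0.0247)

p' = (2.2700, 1.4500, -2.0200)
q' = (0.7018, 0.7088, -0.0670, -0.0247)
v' = (-1.4000, 0.6000, -1.1950)
ω' = (-0.0676, -1.3644, 0.2078)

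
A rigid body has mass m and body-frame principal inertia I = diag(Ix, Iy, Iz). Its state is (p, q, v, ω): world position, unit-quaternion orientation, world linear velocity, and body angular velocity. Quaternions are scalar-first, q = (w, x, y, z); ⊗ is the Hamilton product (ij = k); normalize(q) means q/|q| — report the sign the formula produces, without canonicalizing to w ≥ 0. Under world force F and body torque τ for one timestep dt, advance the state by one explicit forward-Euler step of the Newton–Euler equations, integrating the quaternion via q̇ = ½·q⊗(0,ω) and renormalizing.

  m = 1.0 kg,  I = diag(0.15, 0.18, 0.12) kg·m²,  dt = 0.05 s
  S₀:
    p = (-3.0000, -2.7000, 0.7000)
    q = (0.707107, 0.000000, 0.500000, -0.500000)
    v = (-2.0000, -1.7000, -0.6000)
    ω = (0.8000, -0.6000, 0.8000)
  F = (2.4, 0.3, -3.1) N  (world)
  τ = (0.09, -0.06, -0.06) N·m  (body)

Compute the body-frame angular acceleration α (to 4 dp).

precession coupling ω×(Iω) = (0.0288, 0.0192, -0.0144)
angular accel α = (0.4080, -0.4400, -0.3800)

α = (0.4080, -0.4400, -0.3800)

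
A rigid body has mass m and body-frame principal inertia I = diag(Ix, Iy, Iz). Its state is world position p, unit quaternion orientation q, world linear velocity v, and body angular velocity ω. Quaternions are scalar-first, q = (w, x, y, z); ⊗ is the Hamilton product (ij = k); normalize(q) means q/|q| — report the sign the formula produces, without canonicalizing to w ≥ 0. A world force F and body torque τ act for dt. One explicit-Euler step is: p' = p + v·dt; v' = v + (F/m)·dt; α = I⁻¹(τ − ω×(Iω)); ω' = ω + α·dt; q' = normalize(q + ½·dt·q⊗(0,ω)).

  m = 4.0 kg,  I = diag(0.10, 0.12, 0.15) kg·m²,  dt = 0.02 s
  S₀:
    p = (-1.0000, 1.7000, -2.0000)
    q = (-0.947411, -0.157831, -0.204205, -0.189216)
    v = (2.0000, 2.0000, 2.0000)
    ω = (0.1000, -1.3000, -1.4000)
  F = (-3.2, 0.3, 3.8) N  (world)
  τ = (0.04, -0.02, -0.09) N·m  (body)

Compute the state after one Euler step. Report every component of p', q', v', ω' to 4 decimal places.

p' = (-0.9600, 1.7400, -1.9600)
q' = (-0.9524, -0.1584, -0.1943, -0.1737)
v' = (1.9840, 2.0015, 2.0190)
ω' = (0.0971, -1.3045, -1.4117)

a = F/m = (-0.8000, 0.0750, 0.9500)
new position p' = (-0.9600, 1.7400, -1.9600)
v' = v + a·dt = (1.9840, 2.0015, 2.0190)
(τ − ω×Iω)/I = (-0.1460, -0.2250, -0.5827)
ω' = ω + α·dt = (0.0971, -1.3045, -1.4117)
2q̇ = q⊗(0,ω) = (-0.5145858, -0.0548349, 0.9917493, 1.5519762)
q' = normalize(q + ½dt·q⊗(0,ω)) = (-0.9524, -0.1584, -0.1943, -0.1737)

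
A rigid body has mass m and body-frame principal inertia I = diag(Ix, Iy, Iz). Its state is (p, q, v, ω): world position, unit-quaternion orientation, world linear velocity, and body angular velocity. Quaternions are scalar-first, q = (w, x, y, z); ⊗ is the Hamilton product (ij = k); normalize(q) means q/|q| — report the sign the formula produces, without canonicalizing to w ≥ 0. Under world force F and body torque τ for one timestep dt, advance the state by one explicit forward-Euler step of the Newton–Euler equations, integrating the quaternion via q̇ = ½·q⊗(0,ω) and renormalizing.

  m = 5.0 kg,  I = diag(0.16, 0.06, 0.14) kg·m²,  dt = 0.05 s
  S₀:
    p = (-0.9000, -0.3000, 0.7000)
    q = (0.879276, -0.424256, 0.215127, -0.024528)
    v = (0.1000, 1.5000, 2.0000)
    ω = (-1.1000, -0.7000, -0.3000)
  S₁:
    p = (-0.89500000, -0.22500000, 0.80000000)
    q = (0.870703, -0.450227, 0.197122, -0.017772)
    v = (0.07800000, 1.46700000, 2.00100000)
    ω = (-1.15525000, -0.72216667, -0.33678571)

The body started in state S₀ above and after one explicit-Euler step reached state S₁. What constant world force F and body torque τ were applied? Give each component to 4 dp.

Δv = v₁−v₀ = (-0.02200000, -0.03300000, 0.00100000)
m·(v₁−v₀)/dt = (-2.2000, -3.3000, 0.1000)
Δω = ω₁−ω₀ = (-0.05525000, -0.02216667, -0.03678571)
ω₀×(Iω₀) = (0.0168, 0.0066, -0.0770)
τ = I·(Δω/dt) + ω₀×(Iω₀) = (-0.1600, -0.0200, -0.1800)

F = (-2.2000, -3.3000, 0.1000)
τ = (-0.1600, -0.0200, -0.1800)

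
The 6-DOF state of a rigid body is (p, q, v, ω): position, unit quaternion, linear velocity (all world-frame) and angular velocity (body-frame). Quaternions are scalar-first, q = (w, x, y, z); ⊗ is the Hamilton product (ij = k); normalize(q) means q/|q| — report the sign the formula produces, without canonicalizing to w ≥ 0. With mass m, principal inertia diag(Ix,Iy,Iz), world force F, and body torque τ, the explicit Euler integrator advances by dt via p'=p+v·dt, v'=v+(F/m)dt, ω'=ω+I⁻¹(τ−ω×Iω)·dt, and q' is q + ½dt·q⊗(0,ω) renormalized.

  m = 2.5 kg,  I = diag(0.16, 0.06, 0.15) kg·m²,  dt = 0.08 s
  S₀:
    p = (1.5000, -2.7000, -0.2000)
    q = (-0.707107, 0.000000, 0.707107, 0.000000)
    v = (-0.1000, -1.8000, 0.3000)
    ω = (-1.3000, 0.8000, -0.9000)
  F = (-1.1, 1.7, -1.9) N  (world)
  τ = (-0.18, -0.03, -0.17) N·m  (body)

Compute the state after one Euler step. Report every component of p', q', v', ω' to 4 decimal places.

new position p' = (1.4920, -2.8440, -0.1760)
v + (F/m)dt = (-0.1352, -1.7456, 0.2392)
precession coupling ω×(Iω) = (-0.0648, 0.0117, 0.1040)
angular accel α = (-0.7200, -0.6950, -1.8267)
new body rate ω' = (-1.3576, 0.7444, -1.0461)
Hamilton product q⊗(0,ω) = (-0.5656856, 0.2828428, -0.5656856, 1.5556354)
updated quaternion q' = (-0.7279, 0.0113, 0.6828, 0.0621)

p' = (1.4920, -2.8440, -0.1760)
q' = (-0.7279, 0.0113, 0.6828, 0.0621)
v' = (-0.1352, -1.7456, 0.2392)
ω' = (-1.3576, 0.7444, -1.0461)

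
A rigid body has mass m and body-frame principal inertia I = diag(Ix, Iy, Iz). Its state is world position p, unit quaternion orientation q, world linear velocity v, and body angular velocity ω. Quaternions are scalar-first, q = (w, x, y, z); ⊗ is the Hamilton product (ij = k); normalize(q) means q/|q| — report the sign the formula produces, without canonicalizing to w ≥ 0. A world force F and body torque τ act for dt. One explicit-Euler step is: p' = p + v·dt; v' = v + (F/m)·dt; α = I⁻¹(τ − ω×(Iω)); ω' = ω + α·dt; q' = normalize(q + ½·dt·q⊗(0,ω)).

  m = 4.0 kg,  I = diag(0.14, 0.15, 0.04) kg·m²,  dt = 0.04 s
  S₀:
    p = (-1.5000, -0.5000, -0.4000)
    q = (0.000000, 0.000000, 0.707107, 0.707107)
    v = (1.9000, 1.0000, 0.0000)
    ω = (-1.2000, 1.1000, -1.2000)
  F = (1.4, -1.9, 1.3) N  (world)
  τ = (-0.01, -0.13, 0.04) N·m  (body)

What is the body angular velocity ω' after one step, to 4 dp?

ω' = (-1.2443, 1.0269, -1.1468)

gyro term ω×Iω = (0.1452, 0.1440, -0.0132)
α = I⁻¹(τ − ω×Iω) = (-1.1086, -1.8267, 1.3300)
ω + α·dt = (-1.2443, 1.0269, -1.1468)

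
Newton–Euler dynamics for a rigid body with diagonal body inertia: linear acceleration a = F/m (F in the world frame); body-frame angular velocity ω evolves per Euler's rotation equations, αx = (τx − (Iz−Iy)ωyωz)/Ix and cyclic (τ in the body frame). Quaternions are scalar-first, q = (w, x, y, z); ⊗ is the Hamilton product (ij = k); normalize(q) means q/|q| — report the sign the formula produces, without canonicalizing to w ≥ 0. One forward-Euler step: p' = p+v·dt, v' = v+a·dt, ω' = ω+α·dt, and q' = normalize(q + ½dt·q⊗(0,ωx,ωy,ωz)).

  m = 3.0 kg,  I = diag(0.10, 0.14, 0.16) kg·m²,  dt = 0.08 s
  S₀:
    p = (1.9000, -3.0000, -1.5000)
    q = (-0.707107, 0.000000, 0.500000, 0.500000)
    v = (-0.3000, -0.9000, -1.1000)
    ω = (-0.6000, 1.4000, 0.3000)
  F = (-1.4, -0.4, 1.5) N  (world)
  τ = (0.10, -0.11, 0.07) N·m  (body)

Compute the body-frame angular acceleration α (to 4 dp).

α = (0.9160, -0.8629, 0.6475)

gyro term ω×Iω = (0.0084, 0.0108, -0.0336)
α = I⁻¹(τ − ω×Iω) = (0.9160, -0.8629, 0.6475)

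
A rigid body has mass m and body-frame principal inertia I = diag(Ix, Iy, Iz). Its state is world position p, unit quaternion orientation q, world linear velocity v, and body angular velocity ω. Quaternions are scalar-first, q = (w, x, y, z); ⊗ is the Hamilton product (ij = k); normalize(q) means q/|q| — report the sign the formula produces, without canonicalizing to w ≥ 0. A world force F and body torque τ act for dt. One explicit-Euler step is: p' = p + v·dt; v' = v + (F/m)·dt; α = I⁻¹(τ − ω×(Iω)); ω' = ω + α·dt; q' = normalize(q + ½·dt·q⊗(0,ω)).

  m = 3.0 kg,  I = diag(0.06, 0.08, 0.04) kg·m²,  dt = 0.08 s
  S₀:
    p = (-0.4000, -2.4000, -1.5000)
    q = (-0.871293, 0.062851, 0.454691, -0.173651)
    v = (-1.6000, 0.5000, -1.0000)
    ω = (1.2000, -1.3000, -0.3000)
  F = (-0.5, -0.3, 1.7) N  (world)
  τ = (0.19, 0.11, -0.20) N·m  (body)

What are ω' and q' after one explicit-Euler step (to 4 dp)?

gyro term ω×Iω = (-0.0156, -0.0072, -0.0312)
α = I⁻¹(τ − ω×Iω) = (3.4267, 1.4650, -4.2200)
new body rate ω' = (1.4741, -1.1828, -0.6376)
q⊗(0,ω) = (0.4635818, -1.4077052, 0.9431550, -0.3659476)
updated quaternion q' = (-0.8506, 0.0065, 0.4912, -0.1878)

ω' = (1.4741, -1.1828, -0.6376)
q' = (-0.8506, 0.0065, 0.4912, -0.1878)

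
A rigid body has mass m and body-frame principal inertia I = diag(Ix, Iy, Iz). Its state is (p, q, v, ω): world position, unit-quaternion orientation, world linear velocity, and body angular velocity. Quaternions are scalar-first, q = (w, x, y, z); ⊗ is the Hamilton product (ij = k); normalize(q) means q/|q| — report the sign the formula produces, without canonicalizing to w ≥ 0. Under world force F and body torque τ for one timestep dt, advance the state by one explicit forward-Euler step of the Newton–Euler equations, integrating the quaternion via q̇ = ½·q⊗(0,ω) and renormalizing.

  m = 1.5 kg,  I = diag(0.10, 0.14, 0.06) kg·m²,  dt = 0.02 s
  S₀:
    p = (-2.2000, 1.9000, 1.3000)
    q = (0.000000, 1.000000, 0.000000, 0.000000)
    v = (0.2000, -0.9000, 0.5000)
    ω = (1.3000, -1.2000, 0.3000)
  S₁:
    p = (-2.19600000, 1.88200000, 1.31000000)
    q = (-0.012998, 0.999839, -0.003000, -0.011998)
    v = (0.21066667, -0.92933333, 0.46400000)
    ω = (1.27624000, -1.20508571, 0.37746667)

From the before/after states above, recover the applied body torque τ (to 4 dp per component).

Δω = ω₁−ω₀ = (-0.02376000, -0.00508571, 0.07746667)
I·α + gyro = (-0.0900, -0.0200, 0.1700)

τ = (-0.0900, -0.0200, 0.1700)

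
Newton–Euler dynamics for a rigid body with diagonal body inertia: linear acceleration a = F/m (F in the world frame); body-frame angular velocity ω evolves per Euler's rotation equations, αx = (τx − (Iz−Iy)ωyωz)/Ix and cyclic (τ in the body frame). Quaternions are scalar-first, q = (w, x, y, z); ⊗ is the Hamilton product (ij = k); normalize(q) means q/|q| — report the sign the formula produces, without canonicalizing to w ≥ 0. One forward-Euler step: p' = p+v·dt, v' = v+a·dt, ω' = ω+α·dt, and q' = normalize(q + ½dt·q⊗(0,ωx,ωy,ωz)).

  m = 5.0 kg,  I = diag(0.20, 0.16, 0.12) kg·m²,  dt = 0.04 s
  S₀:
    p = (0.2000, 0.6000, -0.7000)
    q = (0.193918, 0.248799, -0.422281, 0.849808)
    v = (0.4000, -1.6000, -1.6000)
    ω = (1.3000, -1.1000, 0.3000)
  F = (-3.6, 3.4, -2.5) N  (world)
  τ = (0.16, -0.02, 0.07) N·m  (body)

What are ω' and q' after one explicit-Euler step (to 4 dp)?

precession coupling ω×(Iω) = (0.0132, 0.0312, 0.0572)
(τ − ω×Iω)/I = (0.7340, -0.3200, 0.1067)
ω' = ω + α·dt = (1.3294, -1.1128, 0.3043)
2q̇ = q⊗(0,ω) = (-1.0428902, 1.0601979, 0.8168009, 0.3334618)
q' = normalize(q + ½dt·q⊗(0,ω)) = (0.1730, 0.2698, -0.4057, 0.8560)

ω' = (1.3294, -1.1128, 0.3043)
q' = (0.1730, 0.2698, -0.4057, 0.8560)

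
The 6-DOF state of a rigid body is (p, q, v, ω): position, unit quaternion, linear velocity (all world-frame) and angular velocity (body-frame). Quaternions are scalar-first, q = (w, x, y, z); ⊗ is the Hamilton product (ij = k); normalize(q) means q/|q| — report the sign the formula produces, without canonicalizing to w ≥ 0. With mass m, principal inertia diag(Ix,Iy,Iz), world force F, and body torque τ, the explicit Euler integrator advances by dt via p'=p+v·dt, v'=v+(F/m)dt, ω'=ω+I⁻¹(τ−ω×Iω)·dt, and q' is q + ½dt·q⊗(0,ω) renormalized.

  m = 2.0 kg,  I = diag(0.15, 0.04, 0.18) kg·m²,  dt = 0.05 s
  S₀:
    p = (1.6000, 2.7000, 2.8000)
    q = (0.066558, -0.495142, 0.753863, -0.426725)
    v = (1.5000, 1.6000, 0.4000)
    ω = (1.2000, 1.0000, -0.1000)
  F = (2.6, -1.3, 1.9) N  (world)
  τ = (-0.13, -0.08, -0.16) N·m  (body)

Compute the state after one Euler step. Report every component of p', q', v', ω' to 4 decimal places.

a = F/m = (1.3000, -0.6500, 0.9500)
new position p' = (1.6750, 2.7800, 2.8200)
v' = v + a·dt = (1.5650, 1.5675, 0.4475)
α = I⁻¹(τ − ω×Iω) = (-0.7733, -2.0900, -0.1556)
ω + α·dt = (1.1613, 0.8955, -0.1078)
2q̇ = q⊗(0,ω) = (-0.2023651, 0.4312083, -0.4950262, -1.4064334)
updated quaternion q' = (0.0615, -0.4840, 0.7409, -0.4615)

p' = (1.6750, 2.7800, 2.8200)
q' = (0.0615, -0.4840, 0.7409, -0.4615)
v' = (1.5650, 1.5675, 0.4475)
ω' = (1.1613, 0.8955, -0.1078)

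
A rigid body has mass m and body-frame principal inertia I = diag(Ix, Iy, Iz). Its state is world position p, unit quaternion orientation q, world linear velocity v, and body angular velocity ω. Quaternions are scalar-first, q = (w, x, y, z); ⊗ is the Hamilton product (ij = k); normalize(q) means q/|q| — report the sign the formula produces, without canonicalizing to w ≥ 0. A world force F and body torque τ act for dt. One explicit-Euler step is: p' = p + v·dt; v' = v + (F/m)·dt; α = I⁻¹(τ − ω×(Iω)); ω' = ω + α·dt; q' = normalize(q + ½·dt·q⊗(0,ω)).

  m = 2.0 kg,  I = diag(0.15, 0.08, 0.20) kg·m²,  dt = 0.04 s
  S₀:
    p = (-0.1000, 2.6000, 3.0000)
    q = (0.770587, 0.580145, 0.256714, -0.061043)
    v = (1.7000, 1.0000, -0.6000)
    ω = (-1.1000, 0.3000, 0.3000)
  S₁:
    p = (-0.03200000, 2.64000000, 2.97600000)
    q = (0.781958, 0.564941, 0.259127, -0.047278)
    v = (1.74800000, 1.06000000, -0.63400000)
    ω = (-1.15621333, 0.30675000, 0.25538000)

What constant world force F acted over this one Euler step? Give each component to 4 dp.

velocity change Δv = (0.04800000, 0.06000000, -0.03400000)
m·(v₁−v₀)/dt = (2.4000, 3.0000, -1.7000)

F = (2.4000, 3.0000, -1.7000)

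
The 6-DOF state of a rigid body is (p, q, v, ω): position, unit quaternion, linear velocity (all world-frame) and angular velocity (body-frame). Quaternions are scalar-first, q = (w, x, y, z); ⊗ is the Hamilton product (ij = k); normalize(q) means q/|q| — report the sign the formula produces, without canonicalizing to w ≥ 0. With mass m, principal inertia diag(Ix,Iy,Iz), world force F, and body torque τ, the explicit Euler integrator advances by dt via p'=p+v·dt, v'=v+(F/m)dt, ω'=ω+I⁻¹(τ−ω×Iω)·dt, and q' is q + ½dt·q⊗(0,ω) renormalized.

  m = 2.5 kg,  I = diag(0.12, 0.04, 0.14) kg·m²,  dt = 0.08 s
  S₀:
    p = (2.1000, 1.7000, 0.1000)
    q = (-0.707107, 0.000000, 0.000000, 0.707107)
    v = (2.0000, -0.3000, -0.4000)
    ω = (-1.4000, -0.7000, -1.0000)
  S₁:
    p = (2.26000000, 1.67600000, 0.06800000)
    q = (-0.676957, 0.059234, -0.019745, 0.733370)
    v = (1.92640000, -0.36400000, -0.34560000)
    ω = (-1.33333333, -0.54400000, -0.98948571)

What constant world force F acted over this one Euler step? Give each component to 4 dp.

F = (-2.3000, -2.0000, 1.7000)

Δv = v₁−v₀ = (-0.07360000, -0.06400000, 0.05440000)
F = m·Δv/dt = (-2.3000, -2.0000, 1.7000)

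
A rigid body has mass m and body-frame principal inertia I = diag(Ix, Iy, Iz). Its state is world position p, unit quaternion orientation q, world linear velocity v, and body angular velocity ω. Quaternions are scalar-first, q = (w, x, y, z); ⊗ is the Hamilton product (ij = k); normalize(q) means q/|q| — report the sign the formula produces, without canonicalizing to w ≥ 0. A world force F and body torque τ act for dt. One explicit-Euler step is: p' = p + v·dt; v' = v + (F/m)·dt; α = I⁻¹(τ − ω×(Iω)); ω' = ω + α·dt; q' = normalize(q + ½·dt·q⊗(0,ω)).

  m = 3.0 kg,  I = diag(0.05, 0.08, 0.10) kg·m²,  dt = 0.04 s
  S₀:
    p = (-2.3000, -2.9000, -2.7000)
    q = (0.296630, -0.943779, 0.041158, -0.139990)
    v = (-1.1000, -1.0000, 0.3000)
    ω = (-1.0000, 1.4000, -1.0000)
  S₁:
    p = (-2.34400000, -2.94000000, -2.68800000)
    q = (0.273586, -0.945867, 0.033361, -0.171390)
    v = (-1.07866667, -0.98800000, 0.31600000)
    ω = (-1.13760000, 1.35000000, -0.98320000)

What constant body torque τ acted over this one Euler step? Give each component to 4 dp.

τ = (-0.2000, -0.1500, 0.0000)

Δω = ω₁−ω₀ = (-0.13760000, -0.05000000, 0.01680000)
ω₀×(Iω₀) = (-0.0280, -0.0500, -0.0420)
τ = I·(Δω/dt) + ω₀×(Iω₀) = (-0.2000, -0.1500, 0.0000)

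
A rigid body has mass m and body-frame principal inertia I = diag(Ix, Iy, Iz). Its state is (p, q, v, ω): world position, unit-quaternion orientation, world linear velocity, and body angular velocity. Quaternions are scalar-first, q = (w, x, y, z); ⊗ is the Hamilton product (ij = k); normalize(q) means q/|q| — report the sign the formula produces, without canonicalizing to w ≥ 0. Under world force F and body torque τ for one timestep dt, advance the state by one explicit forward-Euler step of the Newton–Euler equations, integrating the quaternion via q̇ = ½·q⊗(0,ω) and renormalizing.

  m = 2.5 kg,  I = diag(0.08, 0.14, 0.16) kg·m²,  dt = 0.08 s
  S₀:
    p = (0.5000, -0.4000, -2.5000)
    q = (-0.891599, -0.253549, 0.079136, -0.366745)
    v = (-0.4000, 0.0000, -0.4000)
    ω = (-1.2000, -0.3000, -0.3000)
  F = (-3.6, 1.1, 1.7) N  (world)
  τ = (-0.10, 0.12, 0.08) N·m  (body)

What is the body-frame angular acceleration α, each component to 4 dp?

α = (-1.2725, 1.0629, 0.3650)

ω×(Iω) gyroscopic = (0.0018, -0.0288, 0.0216)
angular accel α = (-1.2725, 1.0629, 0.3650)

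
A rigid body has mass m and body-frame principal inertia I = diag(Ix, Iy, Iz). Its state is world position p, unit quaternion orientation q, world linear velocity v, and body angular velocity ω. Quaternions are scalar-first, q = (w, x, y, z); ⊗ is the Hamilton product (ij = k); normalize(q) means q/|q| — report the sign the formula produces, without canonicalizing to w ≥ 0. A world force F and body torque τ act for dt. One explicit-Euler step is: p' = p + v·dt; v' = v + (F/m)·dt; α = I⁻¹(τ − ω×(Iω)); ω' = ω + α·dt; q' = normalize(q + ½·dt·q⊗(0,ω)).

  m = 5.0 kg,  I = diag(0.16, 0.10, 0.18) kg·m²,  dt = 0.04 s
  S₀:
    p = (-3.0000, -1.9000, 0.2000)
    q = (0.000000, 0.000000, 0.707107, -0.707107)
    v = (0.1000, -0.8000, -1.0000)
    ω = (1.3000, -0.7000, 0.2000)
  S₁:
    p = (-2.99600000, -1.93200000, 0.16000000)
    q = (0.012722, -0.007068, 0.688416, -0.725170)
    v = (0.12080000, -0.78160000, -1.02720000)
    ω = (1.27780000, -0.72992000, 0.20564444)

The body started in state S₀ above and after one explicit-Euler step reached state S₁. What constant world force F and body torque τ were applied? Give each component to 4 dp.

F = (2.6000, 2.3000, -3.4000)
τ = (-0.1000, -0.0800, 0.0800)

velocity change Δv = (0.02080000, 0.01840000, -0.02720000)
F = m·Δv/dt = (2.6000, 2.3000, -3.4000)
Δω = ω₁−ω₀ = (-0.02220000, -0.02992000, 0.00564444)
applied torque τ = (-0.1000, -0.0800, 0.0800)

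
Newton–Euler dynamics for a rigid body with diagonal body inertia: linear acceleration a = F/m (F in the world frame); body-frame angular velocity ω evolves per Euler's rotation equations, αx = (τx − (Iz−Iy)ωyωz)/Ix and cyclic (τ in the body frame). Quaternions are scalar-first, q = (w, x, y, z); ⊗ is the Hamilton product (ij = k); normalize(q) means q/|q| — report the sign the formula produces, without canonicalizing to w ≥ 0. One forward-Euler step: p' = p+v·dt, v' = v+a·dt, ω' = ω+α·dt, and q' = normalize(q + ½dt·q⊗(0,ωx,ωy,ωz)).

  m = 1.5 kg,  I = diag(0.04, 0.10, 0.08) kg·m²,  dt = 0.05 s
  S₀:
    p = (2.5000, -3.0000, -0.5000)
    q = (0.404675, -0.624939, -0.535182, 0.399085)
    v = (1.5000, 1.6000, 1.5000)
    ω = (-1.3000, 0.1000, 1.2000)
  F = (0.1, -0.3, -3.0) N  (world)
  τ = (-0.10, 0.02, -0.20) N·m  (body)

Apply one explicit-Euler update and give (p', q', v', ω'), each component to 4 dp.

p' = (2.5750, -2.9200, -0.4250)
q' = (0.3734, -0.6545, -0.5279, 0.3919)
v' = (1.5033, 1.5900, 1.4000)
ω' = (-1.4220, 0.0788, 1.0799)

precession coupling ω×(Iω) = (-0.0024, 0.0624, -0.0078)
α = I⁻¹(τ − ω×Iω) = (-2.4400, -0.4240, -2.4025)
new body rate ω' = (-1.4220, 0.0788, 1.0799)
q⊗(0,ω) = (-1.2378045, -1.2082044, 0.2715838, -0.2726205)
updated quaternion q' = (0.3734, -0.6545, -0.5279, 0.3919)
p' = p + v·dt = (2.5750, -2.9200, -0.4250)
new velocity v' = (1.5033, 1.5900, 1.4000)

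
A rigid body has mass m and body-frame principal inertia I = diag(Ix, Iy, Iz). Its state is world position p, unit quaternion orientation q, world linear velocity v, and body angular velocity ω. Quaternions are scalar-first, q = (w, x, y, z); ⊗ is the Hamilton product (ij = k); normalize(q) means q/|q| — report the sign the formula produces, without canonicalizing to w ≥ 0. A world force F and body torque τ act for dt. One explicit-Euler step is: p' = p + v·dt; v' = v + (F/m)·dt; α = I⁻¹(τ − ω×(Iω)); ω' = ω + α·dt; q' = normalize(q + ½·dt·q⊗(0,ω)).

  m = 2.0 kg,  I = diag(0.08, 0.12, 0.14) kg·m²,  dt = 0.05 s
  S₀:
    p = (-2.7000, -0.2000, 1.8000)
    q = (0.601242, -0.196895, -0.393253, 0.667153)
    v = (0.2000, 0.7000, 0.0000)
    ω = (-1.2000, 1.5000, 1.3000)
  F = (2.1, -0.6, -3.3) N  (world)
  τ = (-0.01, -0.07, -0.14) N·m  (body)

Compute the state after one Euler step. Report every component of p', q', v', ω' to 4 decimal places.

p' = (-2.6900, -0.1650, 1.8000)
q' = (0.5874, -0.2523, -0.3837, 0.6664)
v' = (0.2525, 0.6850, -0.0825)
ω' = (-1.2306, 1.4318, 1.2757)

new position p' = (-2.6900, -0.1650, 1.8000)
v' = v + a·dt = (0.2525, 0.6850, -0.0825)
precession coupling ω×(Iω) = (0.0390, 0.0936, -0.0720)
angular accel α = (-0.6125, -1.3633, -0.4857)
new body rate ω' = (-1.2306, 1.4318, 1.2757)
Hamilton product q⊗(0,ω) = (-0.5136934, -2.2334488, 0.3572429, 0.0143685)
q + ½dt·q⊗(0,ω), renormalized = (0.5874, -0.2523, -0.3837, 0.6664)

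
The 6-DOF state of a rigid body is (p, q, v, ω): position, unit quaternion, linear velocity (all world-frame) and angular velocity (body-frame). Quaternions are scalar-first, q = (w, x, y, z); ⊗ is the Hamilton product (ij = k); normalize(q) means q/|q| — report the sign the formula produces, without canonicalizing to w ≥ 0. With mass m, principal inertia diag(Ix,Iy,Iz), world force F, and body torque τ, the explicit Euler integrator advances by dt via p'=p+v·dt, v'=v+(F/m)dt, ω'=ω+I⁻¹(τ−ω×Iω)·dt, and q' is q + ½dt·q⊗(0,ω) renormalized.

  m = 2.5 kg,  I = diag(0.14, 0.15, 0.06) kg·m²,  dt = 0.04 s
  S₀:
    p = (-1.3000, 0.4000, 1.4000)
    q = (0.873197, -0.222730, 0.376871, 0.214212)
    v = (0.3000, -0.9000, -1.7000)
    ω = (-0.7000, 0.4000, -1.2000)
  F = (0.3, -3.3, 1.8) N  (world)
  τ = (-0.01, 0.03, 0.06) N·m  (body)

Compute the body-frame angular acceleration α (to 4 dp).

α = (-0.3800, -0.2480, 1.0467)

precession coupling ω×(Iω) = (0.0432, 0.0672, -0.0028)
(τ − ω×Iω)/I = (-0.3800, -0.2480, 1.0467)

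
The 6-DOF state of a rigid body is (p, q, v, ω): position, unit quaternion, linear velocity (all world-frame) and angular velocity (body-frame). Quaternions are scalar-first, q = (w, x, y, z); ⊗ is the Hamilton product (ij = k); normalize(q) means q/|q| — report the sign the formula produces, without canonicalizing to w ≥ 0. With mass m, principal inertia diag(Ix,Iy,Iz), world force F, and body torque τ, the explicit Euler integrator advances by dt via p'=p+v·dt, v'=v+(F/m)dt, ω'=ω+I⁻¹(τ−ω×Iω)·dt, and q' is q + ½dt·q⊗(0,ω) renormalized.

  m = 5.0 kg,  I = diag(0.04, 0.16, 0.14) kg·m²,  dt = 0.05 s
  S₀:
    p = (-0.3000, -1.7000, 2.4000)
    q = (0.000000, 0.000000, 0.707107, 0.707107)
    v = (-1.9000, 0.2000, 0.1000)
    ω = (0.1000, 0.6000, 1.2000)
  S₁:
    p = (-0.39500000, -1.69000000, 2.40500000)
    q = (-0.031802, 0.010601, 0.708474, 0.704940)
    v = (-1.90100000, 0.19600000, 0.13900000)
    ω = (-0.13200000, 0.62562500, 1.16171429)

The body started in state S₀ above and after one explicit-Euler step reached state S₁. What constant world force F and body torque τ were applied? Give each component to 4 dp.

ω₁ − ω₀ = (-0.23200000, 0.02562500, -0.03828571)
applied torque τ = (-0.2000, 0.0700, -0.1000)
velocity change Δv = (-0.00100000, -0.00400000, 0.03900000)
m·(v₁−v₀)/dt = (-0.1000, -0.4000, 3.9000)

F = (-0.1000, -0.4000, 3.9000)
τ = (-0.2000, 0.0700, -0.1000)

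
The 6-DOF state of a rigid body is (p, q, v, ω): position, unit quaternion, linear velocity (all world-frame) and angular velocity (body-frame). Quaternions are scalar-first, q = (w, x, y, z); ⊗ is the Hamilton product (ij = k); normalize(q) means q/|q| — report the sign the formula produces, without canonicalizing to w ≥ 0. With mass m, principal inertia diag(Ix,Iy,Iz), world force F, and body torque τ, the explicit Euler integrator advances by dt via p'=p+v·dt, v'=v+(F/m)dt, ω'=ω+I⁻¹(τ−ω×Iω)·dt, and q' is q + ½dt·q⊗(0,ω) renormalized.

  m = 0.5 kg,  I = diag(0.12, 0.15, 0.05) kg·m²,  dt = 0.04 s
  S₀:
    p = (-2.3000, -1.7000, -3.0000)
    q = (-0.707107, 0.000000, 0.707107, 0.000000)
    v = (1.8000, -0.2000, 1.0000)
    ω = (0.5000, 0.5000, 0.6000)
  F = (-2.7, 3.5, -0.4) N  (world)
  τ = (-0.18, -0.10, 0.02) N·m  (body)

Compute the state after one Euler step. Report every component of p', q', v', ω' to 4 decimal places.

p' = (-2.2280, -1.7080, -2.9600)
q' = (-0.7141, 0.0014, 0.6999, -0.0156)
v' = (1.5840, 0.0800, 0.9680)
ω' = (0.4500, 0.4677, 0.6100)

p' = p + v·dt = (-2.2280, -1.7080, -2.9600)
v' = v + a·dt = (1.5840, 0.0800, 0.9680)
angular accel α = (-1.2500, -0.8067, 0.2500)
ω' = ω + α·dt = (0.4500, 0.4677, 0.6100)
2q̇ = q⊗(0,ω) = (-0.3535535, 0.0707107, -0.3535535, -0.7778177)
updated quaternion q' = (-0.7141, 0.0014, 0.6999, -0.0156)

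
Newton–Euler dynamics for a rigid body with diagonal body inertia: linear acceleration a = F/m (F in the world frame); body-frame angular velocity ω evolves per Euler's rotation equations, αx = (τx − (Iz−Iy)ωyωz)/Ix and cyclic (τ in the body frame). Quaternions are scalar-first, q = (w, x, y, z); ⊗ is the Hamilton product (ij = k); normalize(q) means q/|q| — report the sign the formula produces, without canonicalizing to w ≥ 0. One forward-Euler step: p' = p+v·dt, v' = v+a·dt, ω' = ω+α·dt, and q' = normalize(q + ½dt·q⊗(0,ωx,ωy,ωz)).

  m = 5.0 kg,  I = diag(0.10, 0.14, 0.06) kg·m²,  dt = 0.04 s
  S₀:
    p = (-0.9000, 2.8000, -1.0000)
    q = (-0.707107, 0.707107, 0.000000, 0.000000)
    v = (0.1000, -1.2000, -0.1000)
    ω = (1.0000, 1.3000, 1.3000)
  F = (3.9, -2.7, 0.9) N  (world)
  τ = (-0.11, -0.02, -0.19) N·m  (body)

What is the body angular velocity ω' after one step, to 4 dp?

gyro term ω×Iω = (-0.1352, 0.0520, 0.0520)
angular accel α = (0.2520, -0.5143, -4.0333)
new body rate ω' = (1.0101, 1.2794, 1.1387)

ω' = (1.0101, 1.2794, 1.1387)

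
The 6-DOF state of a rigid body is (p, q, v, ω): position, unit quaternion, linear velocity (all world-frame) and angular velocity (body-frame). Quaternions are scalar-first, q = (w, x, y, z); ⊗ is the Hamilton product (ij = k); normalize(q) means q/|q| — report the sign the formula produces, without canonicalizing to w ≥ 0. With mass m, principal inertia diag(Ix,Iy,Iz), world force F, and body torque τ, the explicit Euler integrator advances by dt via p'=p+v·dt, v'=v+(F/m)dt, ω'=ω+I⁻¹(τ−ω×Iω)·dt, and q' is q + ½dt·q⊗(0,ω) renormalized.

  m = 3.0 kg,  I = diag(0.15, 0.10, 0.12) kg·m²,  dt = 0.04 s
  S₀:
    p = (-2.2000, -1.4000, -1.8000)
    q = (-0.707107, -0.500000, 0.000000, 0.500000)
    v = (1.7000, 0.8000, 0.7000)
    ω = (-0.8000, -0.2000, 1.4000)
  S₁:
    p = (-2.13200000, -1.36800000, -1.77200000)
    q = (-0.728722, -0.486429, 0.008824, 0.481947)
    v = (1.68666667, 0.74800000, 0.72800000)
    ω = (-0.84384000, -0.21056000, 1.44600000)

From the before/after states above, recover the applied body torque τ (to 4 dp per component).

Δω = ω₁−ω₀ = (-0.04384000, -0.01056000, 0.04600000)
applied torque τ = (-0.1700, -0.0600, 0.1300)

τ = (-0.1700, -0.0600, 0.1300)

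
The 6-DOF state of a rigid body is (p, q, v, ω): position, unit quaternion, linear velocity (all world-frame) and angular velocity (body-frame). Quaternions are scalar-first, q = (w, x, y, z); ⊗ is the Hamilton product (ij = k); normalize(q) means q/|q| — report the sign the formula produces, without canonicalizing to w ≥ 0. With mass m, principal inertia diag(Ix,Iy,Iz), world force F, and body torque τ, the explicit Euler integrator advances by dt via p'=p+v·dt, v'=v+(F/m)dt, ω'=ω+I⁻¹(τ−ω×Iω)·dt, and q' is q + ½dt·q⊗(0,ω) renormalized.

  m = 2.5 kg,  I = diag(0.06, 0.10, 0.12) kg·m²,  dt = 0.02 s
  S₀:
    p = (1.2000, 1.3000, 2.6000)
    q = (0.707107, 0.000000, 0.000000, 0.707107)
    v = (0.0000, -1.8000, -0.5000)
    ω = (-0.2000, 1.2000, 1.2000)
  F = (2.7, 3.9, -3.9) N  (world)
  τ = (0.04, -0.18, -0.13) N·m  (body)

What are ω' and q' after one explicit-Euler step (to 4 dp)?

ω×(Iω) gyroscopic = (0.0288, 0.0144, -0.0096)
(τ − ω×Iω)/I = (0.1867, -1.9440, -1.0033)
ω + α·dt = (-0.1963, 1.1611, 1.1799)
Hamilton product q⊗(0,ω) = (-0.8485284, -0.9899498, 0.7071070, 0.8485284)
q' = normalize(q + ½dt·q⊗(0,ω)) = (0.6985, -0.0099, 0.0071, 0.7155)

ω' = (-0.1963, 1.1611, 1.1799)
q' = (0.6985, -0.0099, 0.0071, 0.7155)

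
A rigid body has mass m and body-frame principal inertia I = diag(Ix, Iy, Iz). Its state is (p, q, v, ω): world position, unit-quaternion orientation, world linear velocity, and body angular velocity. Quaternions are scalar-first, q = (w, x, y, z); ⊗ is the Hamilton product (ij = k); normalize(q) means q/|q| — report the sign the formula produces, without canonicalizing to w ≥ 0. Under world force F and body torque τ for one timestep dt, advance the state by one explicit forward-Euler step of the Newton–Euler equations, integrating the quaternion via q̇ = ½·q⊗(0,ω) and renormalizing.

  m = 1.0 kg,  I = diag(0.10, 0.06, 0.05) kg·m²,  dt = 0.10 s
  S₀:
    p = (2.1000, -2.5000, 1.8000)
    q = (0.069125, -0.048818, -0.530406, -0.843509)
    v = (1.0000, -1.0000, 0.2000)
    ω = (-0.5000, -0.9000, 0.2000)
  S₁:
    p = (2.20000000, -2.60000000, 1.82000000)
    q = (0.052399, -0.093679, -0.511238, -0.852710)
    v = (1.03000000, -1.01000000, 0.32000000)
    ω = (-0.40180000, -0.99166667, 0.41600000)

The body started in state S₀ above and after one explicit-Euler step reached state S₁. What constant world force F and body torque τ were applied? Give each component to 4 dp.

F = (0.3000, -0.1000, 1.2000)
τ = (0.1000, -0.0600, 0.0900)

v₁ − v₀ = (0.03000000, -0.01000000, 0.12000000)
F = m·Δv/dt = (0.3000, -0.1000, 1.2000)
ω₁ − ω₀ = (0.09820000, -0.09166667, 0.21600000)
I·α + gyro = (0.1000, -0.0600, 0.0900)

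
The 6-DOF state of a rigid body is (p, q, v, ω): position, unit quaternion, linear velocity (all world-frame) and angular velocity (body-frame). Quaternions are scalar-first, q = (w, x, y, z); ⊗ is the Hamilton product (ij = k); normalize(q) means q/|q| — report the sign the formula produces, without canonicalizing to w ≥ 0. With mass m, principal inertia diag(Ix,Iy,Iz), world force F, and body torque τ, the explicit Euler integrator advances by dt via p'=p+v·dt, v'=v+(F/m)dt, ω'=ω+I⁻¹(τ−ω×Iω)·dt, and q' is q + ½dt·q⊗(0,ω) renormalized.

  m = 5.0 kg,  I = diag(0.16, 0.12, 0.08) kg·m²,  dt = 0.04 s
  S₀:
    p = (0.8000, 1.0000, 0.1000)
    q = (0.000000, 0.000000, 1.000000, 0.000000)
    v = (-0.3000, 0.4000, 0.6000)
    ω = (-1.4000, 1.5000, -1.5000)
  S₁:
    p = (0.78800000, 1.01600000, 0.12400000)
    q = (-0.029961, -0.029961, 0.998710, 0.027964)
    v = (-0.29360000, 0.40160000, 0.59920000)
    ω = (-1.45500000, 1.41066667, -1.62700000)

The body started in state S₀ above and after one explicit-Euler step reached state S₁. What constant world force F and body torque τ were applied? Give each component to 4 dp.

F = (0.8000, 0.2000, -0.1000)
τ = (-0.1300, -0.1000, -0.1700)

v₁ − v₀ = (0.00640000, 0.00160000, -0.00080000)
F = m·Δv/dt = (0.8000, 0.2000, -0.1000)
ω₁ − ω₀ = (-0.05500000, -0.08933333, -0.12700000)
I·α + gyro = (-0.1300, -0.1000, -0.1700)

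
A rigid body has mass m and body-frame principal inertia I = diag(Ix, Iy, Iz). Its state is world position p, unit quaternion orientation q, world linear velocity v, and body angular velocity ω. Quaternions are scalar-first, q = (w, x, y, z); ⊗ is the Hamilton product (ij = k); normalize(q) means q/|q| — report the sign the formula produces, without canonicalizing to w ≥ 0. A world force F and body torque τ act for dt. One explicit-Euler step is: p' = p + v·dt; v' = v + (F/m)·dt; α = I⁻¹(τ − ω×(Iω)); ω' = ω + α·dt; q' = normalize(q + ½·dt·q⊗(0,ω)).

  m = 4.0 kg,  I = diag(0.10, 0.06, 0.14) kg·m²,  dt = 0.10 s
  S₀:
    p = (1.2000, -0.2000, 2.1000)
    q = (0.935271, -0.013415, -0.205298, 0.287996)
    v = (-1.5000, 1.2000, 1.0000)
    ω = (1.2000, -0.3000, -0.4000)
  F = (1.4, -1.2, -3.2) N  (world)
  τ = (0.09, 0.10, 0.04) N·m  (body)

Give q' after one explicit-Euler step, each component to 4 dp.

q' = (0.9368, 0.0510, -0.2019, 0.2812)

Hamilton product q⊗(0,ω) = (0.0697070, 1.2908432, 0.0596479, -0.1237263)
q + ½dt·q⊗(0,ω), renormalized = (0.9368, 0.0510, -0.2019, 0.2812)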